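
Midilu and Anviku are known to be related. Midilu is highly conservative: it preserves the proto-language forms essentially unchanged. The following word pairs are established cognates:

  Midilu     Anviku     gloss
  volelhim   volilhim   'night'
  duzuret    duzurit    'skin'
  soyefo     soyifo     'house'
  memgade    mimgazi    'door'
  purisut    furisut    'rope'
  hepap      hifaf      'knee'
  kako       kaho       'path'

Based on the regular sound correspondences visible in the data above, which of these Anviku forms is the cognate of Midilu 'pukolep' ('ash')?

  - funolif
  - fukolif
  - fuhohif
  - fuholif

fuholif

purisut ~ furisut — Midilu p corresponds to Anviku f word-initially before a back vowel.
kako ~ kaho — Midilu k corresponds to Anviku h between vowels (before a back vowel).
hepap ~ hifaf — Midilu e corresponds to Anviku i after a consonant, before a labial obstruent.
hepap ~ hifaf — Midilu p corresponds to Anviku f word-finally.
Applying these to Midilu 'pukolep':
  pukolep → fukolep   (p→f word-initially before a back vowel)
  fukolep → fuholep   (k→h between vowels (before a back vowel))
  fuholep → fuholip   (e→i after a consonant, before a labial obstruent)
  fuholip → fuholif   (p→f word-finally)
So the Anviku cognate is 'fuholif'.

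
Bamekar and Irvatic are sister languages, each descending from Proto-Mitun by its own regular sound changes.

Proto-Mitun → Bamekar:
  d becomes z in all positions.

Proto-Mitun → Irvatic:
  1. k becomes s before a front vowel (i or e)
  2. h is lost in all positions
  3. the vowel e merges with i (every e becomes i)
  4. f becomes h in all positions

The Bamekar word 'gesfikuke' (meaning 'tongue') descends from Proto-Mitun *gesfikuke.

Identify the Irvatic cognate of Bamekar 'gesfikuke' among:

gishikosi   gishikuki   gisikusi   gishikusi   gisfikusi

Irvatic: start from *gesfikuke.
  rule 1 (palatalisation): gesfikuke → gesfikuse
  rule 2: no change — gesfikuse
  rule 3 (vowel merger): gesfikuse → gisfikusi
  rule 4 (unconditioned shift): gisfikusi → gishikusi
  ⇒ Irvatic gishikusi

gishikusi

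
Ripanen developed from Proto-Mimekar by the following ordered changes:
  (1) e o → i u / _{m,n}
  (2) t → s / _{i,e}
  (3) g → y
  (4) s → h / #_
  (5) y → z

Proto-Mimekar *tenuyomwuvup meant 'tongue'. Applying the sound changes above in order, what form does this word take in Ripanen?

hinuzumwuvup

Ripanen: start from *tenuyomwuvup.
  rule 1 (pre-nasal raising): tenuyomwuvup → tinuyumwuvup
  rule 2 (palatalisation): tinuyumwuvup → sinuyumwuvup
  rule 3: no change — sinuyumwuvup
  rule 4 (debuccalisation): sinuyumwuvup → hinuyumwuvup
  rule 5 (unconditioned shift): hinuyumwuvup → hinuzumwuvup
  ⇒ Ripanen hinuzumwuvup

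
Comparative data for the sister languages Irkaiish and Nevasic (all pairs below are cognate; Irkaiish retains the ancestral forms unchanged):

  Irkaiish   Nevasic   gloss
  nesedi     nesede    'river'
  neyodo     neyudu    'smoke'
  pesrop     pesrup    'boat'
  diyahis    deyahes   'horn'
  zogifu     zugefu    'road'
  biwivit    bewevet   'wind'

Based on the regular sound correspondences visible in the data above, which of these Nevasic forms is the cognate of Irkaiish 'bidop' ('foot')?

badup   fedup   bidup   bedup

diyahis ~ deyahes, biwivit ~ bewevet — Irkaiish i corresponds to Nevasic e after a consonant, before a consonant other than r, m, n, p, b, f, v.
pesrop ~ pesrup — Irkaiish o corresponds to Nevasic u after a consonant, before a labial obstruent.
Applying these to Irkaiish 'bidop':
  bidop → bedop   (i→e after a consonant, before a consonant other than r, m, n, p, b, f, v)
  bedop → bedup   (o→u after a consonant, before a labial obstruent)
So the Nevasic cognate is 'bedup'.

bedup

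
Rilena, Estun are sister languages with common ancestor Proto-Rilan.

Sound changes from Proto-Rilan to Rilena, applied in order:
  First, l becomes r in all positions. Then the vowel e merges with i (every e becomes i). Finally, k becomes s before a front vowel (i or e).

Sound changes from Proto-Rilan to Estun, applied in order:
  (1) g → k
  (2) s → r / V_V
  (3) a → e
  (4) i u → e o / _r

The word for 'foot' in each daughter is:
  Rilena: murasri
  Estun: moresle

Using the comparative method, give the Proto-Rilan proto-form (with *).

Position 4: Rilena has a, Estun has e. Rilena preserves a here (none of its changes turn any other segment into a), so the proto-segment is *a.
Position 2: Rilena has u, Estun has o. Rilena preserves u here (none of its changes turn any other segment into u), so the proto-segment is *u.
Position 6: Rilena has r, Estun has l. Estun preserves l here (none of its changes turn any other segment into l), so the proto-segment is *l.
Verify the candidate proto-form against each daughter:
Rilena: start from *murasle.
  rule 1 (unconditioned shift): murasle → murasre
  rule 2 (vowel merger): murasre → murasri
  rule 3: no change — murasri
  ⇒ Rilena murasri
Estun: start from *murasle.
  rule 1: no change — murasle
  rule 2: no change — murasle
  rule 3 (vowel merger): murasle → muresle
  rule 4 (pre-rhotic lowering): muresle → moresle
  ⇒ Estun moresle
No other proto-form is consistent with every reflex, so the reconstruction is *murasle.

*murasle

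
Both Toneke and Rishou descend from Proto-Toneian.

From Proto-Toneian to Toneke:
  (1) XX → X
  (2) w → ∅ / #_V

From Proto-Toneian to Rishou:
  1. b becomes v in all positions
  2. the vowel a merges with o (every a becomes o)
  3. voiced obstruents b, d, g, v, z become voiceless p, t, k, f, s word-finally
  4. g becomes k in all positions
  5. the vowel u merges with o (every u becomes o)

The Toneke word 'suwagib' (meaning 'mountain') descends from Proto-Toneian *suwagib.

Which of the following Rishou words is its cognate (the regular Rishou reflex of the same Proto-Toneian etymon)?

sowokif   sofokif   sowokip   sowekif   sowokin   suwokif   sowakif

sowokif

Rishou: *suwagib > suwagiv > suwogiv > suwogif > suwokif > sowokif  (by unconditioned shift, vowel merger, final devoicing, unconditioned shift, vowel merger)
The other candidates each miss or misapply at least one Rishou change.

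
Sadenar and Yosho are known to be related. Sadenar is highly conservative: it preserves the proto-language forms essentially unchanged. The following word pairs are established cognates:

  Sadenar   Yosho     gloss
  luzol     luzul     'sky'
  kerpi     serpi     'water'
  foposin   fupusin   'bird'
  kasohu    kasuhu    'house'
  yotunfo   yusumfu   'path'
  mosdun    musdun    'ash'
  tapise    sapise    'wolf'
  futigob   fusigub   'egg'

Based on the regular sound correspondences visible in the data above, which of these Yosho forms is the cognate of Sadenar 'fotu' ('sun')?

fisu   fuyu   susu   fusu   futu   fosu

fusu

luzol ~ luzul, foposin ~ fupusin — Sadenar o corresponds to Yosho u after a consonant, before a consonant other than r, m, n, p, b, f, v.
yotunfo ~ yusumfu — Sadenar t corresponds to Yosho s between vowels (before a back vowel).
Applying these to Sadenar 'fotu':
  fotu → futu   (o→u after a consonant, before a consonant other than r, m, n, p, b, f, v)
  futu → fusu   (t→s between vowels (before a back vowel))
So the Yosho cognate is 'fusu'.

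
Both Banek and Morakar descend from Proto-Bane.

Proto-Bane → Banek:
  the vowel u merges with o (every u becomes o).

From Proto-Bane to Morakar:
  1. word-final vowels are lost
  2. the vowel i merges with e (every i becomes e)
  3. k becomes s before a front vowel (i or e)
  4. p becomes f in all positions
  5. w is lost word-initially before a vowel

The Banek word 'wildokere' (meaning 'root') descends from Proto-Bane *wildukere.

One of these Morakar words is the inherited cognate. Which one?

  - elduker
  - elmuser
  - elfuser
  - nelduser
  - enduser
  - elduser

elduser

Morakar: start from *wildukere.
  rule 1 (apocope): wildukere → wilduker
  rule 2 (vowel merger): wilduker → welduker
  rule 3 (palatalisation): welduker → welduser
  rule 4: no change — welduser
  rule 5 (glide loss): welduser → elduser
  ⇒ Morakar elduser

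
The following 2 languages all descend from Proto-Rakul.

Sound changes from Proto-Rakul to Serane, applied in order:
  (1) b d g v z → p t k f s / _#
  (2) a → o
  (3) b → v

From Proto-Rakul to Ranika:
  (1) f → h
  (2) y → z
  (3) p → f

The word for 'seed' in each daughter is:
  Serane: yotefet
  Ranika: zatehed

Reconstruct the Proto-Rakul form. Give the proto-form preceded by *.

Position 1: Serane has y, Ranika has z. Serane preserves y here (none of its changes turn any other segment into y), so the proto-segment is *y.
Position 7: Serane has t, Ranika has d. Ranika preserves d here (none of its changes turn any other segment into d), so the proto-segment is *d.
Verify the candidate proto-form against each daughter:
Serane: start from *yatefed.
  rule 1 (final devoicing): yatefed → yatefet
  rule 2 (vowel merger): yatefet → yotefet
  rule 3: no change — yotefet
  ⇒ Serane yotefet
Ranika: *yatefed > yatehed > zatehed  (by unconditioned shift, unconditioned shift)
*yatefed is the unique common source.

*yatefed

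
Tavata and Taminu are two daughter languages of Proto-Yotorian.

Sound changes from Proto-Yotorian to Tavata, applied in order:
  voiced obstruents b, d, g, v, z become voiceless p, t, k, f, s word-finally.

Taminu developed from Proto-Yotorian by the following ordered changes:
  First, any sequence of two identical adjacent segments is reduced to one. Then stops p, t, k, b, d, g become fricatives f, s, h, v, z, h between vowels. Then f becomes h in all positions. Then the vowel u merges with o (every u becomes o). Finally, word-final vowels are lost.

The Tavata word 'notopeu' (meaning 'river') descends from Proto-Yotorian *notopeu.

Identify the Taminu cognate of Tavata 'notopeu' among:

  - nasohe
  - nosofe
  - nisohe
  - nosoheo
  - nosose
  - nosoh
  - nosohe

Taminu: *notopeu
  notopeu (rule 1 does not apply)
  notopeu → nosofeu   [intervocalic lenition]
  nosofeu → nosoheu   [unconditioned shift]
  nosoheu → nosoheo   [vowel merger]
  nosoheo → nosohe   [apocope]
  giving Taminu nosohe.
Among the options, 'nosohe' alone shows every Taminu change applied in order.

nosohe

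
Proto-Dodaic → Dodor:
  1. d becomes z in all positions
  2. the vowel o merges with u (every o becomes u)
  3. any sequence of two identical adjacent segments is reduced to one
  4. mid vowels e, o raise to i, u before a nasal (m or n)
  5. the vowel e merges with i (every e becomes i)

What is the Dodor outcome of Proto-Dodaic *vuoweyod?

Dodor: *vuoweyod > vuoweyoz > vuuweyuz > vuweyuz > vuwiyuz  (by unconditioned shift, vowel merger, degemination, vowel merger)

vuwiyuz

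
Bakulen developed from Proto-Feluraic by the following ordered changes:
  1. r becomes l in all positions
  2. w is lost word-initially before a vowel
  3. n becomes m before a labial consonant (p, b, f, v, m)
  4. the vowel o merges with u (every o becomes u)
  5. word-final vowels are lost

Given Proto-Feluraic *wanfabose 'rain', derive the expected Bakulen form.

amfabus

Bakulen: start from *wanfabose.
  rule 1: no change — wanfabose
  rule 2 (glide loss): wanfabose → anfabose
  rule 3 (nasal place assimilation): anfabose → amfabose
  rule 4 (vowel merger): amfabose → amfabuse
  rule 5 (apocope): amfabuse → amfabus
  ⇒ Bakulen amfabus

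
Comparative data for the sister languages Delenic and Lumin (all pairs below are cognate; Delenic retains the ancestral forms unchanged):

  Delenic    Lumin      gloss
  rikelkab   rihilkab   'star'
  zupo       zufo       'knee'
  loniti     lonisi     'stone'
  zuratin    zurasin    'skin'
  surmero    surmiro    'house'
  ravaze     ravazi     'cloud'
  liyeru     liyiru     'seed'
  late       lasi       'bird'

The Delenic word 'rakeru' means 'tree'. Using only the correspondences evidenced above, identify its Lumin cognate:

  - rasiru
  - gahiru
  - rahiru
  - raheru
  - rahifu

rahiru

rikelkab ~ rihilkab — Delenic k corresponds to Lumin h between vowels (before a front vowel).
surmero ~ surmiro, liyeru ~ liyiru — Delenic e corresponds to Lumin i after a consonant, before r.
Applying these to Delenic 'rakeru':
  rakeru → raheru   (k→h between vowels (before a front vowel))
  raheru → rahiru   (e→i after a consonant, before r)
So the Lumin cognate is 'rahiru'.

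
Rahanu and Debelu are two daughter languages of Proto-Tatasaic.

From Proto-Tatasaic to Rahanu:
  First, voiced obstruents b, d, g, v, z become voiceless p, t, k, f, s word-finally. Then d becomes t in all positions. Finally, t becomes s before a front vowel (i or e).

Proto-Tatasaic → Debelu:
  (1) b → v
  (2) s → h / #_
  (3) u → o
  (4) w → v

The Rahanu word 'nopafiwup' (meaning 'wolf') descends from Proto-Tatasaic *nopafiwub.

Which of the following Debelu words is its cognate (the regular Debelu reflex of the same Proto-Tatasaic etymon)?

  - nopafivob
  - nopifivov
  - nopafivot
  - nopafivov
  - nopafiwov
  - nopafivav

Debelu: *nopafiwub > nopafiwuv > nopafiwov > nopafivov  (by unconditioned shift, vowel merger, unconditioned shift)
The other candidates each miss or misapply at least one Debelu change.

nopafivov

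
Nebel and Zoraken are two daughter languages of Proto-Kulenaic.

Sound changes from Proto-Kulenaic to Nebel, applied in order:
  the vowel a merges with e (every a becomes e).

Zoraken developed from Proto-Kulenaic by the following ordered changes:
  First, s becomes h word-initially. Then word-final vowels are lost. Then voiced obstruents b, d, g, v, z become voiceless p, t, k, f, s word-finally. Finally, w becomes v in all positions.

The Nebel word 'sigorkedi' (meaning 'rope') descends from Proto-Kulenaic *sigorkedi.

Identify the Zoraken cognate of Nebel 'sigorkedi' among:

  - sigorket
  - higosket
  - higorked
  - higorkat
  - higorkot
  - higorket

higorket

Zoraken: start from *sigorkedi.
  rule 1 (debuccalisation): sigorkedi → higorkedi
  rule 2 (apocope): higorkedi → higorked
  rule 3 (final devoicing): higorked → higorket
  rule 4: no change — higorket
  ⇒ Zoraken higorket
Only 'higorket' matches the regular Zoraken development of *sigorkedi.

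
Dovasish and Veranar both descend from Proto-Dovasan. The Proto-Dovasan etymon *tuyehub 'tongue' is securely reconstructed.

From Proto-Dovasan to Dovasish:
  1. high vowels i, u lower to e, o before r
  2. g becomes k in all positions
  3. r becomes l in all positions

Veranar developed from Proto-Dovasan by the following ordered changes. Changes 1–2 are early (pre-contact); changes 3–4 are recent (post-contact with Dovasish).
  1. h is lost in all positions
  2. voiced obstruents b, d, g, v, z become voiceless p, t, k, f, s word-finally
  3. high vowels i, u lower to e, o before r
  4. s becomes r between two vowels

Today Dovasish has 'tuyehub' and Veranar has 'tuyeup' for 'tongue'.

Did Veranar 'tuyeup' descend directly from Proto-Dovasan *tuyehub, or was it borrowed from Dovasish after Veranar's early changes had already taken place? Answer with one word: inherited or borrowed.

If inherited, *tuyehub would pass through all of Veranar's changes:
Veranar: *tuyehub
  tuyehub → tuyeub   [h-loss]
  tuyeub → tuyeup   [final devoicing]
  tuyeup (rule 3 does not apply)
  tuyeup (rule 4 does not apply)
  giving Veranar tuyeup.
If borrowed from Dovasish 'tuyehub' after the early changes, it would undergo only the recent ones:
  rule 3 (pre-rhotic lowering): no change (tuyehub)
  rule 4 (rhotacism): no change (tuyehub)
  ⇒ as a loan: tuyehub
Veranar 'tuyeup' matches the inherited outcome exactly, so it is an inherited cognate, not a loan.

inherited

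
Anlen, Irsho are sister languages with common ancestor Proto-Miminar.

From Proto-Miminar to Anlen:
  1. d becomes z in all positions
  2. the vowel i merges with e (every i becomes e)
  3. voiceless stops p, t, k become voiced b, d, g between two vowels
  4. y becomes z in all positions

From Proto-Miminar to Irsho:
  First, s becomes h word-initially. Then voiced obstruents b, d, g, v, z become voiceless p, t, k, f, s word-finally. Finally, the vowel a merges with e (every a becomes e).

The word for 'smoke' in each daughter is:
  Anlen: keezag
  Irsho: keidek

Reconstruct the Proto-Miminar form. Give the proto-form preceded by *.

*keidag

Position 4: Anlen has z, Irsho has d. Irsho preserves d here (none of its changes turn any other segment into d), so the proto-segment is *d.
Position 6: Anlen has g, Irsho has k. Taking the neighbouring segments as reconstructed: Anlen g can only go back to *g; Irsho k could go back to *k or *g — the one source consistent with every daughter is *g.
Position 5: Anlen has a, Irsho has e. Anlen preserves a here (none of its changes turn any other segment into a), so the proto-segment is *a.
This points to *keidag. Verify forward in each daughter:
Anlen: start from *keidag.
  rule 1 (unconditioned shift): keidag → keizag
  rule 2 (vowel merger): keizag → keezag
  rule 3: no change — keezag
  rule 4: no change — keezag
  ⇒ Anlen keezag
Irsho: *keidag
  keidag (rule 1 does not apply)
  keidag → keidak   [final devoicing]
  keidak → keidek   [vowel merger]
  giving Irsho keidek.
No other proto-form is consistent with every reflex, so the reconstruction is *keidag.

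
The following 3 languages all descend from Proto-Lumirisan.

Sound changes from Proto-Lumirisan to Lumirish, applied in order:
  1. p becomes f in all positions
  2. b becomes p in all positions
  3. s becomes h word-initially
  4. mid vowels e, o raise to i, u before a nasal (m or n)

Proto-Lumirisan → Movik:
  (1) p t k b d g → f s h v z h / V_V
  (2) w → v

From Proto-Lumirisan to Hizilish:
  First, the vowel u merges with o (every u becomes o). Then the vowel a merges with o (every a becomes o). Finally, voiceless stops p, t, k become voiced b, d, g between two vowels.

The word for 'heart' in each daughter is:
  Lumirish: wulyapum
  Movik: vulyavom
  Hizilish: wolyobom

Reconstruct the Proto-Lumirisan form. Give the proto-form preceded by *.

*wulyabom

Position 1: Lumirish has w, Movik has v, Hizilish has w. Lumirish preserves w here (none of its changes turn any other segment into w), so the proto-segment is *w.
Position 2: Lumirish has u, Movik has u, Hizilish has o. Movik preserves u here (none of its changes turn any other segment into u), so the proto-segment is *u.
Position 5: Lumirish has a, Movik has a, Hizilish has o. Lumirish preserves a here (none of its changes turn any other segment into a), so the proto-segment is *a.
This points to *wulyabom. Verify forward in each daughter:
Lumirish: *wulyabom
  wulyabom (rule 1 does not apply)
  wulyabom → wulyapom   [unconditioned shift]
  wulyapom (rule 3 does not apply)
  wulyapom → wulyapum   [pre-nasal raising]
  giving Lumirish wulyapum.
Movik: start from *wulyabom.
  rule 1 (intervocalic lenition): wulyabom → wulyavom
  rule 2 (unconditioned shift): wulyavom → vulyavom
  ⇒ Movik vulyavom
Hizilish: start from *wulyabom.
  rule 1 (vowel merger): wulyabom → wolyabom
  rule 2 (vowel merger): wolyabom → wolyobom
  rule 3: no change — wolyobom
  ⇒ Hizilish wolyobom
*wulyabom is the unique common source.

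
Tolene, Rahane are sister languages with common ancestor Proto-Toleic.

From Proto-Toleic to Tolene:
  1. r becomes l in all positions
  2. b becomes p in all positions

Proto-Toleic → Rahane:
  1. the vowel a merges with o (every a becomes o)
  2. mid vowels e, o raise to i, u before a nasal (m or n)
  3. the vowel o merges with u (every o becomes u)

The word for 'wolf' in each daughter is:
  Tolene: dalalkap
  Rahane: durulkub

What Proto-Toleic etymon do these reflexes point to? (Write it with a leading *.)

Position 7: Tolene has a, Rahane has u. Tolene preserves a here (none of its changes turn any other segment into a), so the proto-segment is *a.
Position 8: Tolene has p, Rahane has b. Rahane preserves b here (none of its changes turn any other segment into b), so the proto-segment is *b.
Position 4: Tolene has a, Rahane has u. Tolene preserves a here (none of its changes turn any other segment into a), so the proto-segment is *a.
Verify the candidate proto-form against each daughter:
Tolene: *daralkab
  daralkab → dalalkab   [unconditioned shift]
  dalalkab → dalalkap   [unconditioned shift]
  giving Tolene dalalkap.
Rahane: start from *daralkab.
  rule 1 (vowel merger): daralkab → dorolkob
  rule 2: no change — dorolkob
  rule 3 (vowel merger): dorolkob → durulkub
  ⇒ Rahane durulkub
*daralkab is the unique common source.

*daralkab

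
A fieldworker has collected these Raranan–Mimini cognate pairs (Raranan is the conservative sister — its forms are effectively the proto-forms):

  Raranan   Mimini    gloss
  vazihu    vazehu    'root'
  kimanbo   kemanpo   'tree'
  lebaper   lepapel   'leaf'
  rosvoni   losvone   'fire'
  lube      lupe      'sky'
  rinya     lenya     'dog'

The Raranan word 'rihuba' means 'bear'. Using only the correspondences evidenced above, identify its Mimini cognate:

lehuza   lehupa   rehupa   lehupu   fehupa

rinya ~ lenya — Raranan r corresponds to Mimini l word-initially before a front vowel.
vazihu ~ vazehu — Raranan i corresponds to Mimini e after a consonant, before a consonant other than r, m, n, p, b, f, v.
lebaper ~ lepapel — Raranan b corresponds to Mimini p between vowels (before a back vowel).
Applying these to Raranan 'rihuba':
  rihuba → lihuba   (r→l word-initially before a front vowel)
  lihuba → lehuba   (i→e after a consonant, before a consonant other than r, m, n, p, b, f, v)
  lehuba → lehupa   (b→p between vowels (before a back vowel))
So the Mimini cognate is 'lehupa'.

lehupa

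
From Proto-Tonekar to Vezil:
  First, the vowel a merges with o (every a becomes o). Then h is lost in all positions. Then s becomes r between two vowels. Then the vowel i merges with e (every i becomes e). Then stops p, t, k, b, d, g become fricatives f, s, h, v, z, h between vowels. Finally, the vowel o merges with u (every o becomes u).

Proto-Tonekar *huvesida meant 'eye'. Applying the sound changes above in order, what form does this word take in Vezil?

uverezu

Vezil: *huvesida
  huvesida → huvesido   [vowel merger]
  huvesido → uvesido   [h-loss]
  uvesido → uverido   [rhotacism]
  uverido → uveredo   [vowel merger]
  uveredo → uverezo   [intervocalic lenition]
  uverezo → uverezu   [vowel merger]
  giving Vezil uverezu.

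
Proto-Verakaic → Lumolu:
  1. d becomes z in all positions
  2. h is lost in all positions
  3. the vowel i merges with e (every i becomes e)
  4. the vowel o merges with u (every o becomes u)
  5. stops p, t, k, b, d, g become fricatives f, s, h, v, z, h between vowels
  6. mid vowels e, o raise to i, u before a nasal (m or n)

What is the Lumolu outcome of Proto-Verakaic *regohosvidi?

rehuusveze

Lumolu: *regohosvidi
  regohosvidi → regohosvizi   [unconditioned shift]
  regohosvizi → regoosvizi   [h-loss]
  regoosvizi → regoosveze   [vowel merger]
  regoosveze → reguusveze   [vowel merger]
  reguusveze → rehuusveze   [intervocalic lenition]
  rehuusveze (rule 6 does not apply)
  giving Lumolu rehuusveze.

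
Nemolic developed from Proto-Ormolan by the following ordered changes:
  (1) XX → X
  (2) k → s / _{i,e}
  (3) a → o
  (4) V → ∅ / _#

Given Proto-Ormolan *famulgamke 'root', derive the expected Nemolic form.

fomulgoms

Nemolic: *famulgamke
  famulgamke (rule 1 does not apply)
  famulgamke → famulgamse   [palatalisation]
  famulgamse → fomulgomse   [vowel merger]
  fomulgomse → fomulgoms   [apocope]
  giving Nemolic fomulgoms.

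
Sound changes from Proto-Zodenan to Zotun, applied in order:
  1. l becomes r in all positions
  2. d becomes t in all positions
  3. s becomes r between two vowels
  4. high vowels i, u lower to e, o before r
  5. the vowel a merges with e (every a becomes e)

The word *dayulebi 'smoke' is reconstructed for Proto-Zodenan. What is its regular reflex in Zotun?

Zotun: *dayulebi
  dayulebi → dayurebi   [unconditioned shift]
  dayurebi → tayurebi   [unconditioned shift]
  tayurebi (rule 3 does not apply)
  tayurebi → tayorebi   [pre-rhotic lowering]
  tayorebi → teyorebi   [vowel merger]
  giving Zotun teyorebi.

teyorebi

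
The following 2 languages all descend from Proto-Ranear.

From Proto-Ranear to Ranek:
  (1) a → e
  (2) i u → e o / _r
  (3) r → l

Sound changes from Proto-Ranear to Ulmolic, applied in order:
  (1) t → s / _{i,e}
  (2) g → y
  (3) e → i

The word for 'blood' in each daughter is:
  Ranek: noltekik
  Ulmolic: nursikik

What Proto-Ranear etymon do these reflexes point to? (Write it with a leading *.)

Position 3: Ranek has l, Ulmolic has r. Ulmolic preserves r here (none of its changes turn any other segment into r), so the proto-segment is *r.
Position 4: Ranek has t, Ulmolic has s. Ranek preserves t here (none of its changes turn any other segment into t), so the proto-segment is *t.
Verify the candidate proto-form against each daughter:
Ranek: *nurtekik
  nurtekik (rule 1 does not apply)
  nurtekik → nortekik   [pre-rhotic lowering]
  nortekik → noltekik   [unconditioned shift]
  giving Ranek noltekik.
Ulmolic: *nurtekik > nursekik > nursikik  (by palatalisation, vowel merger)
*nurtekik is the unique common source.

*nurtekik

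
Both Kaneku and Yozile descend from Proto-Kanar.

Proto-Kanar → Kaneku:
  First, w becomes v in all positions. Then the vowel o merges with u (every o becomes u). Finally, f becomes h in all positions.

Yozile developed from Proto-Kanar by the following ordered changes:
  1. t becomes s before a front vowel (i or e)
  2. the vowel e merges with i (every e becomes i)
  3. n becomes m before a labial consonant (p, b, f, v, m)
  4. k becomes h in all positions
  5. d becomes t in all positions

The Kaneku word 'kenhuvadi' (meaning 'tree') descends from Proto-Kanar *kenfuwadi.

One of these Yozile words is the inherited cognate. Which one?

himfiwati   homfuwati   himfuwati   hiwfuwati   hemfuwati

Yozile: *kenfuwadi > kinfuwadi > kimfuwadi > himfuwadi > himfuwati  (by vowel merger, nasal place assimilation, unconditioned shift, unconditioned shift)

himfuwati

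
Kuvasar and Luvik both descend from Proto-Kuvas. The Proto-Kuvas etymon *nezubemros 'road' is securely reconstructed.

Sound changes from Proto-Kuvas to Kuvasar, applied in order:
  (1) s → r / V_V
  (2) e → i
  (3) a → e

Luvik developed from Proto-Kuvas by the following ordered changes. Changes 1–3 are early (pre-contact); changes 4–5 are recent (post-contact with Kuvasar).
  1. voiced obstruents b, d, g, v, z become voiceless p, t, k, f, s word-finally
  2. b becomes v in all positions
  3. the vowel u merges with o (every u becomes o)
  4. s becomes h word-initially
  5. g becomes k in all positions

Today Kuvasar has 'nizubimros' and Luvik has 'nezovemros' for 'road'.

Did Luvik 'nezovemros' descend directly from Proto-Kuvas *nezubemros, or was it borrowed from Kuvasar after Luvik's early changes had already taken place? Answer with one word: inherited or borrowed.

inherited

If inherited, *nezubemros would pass through all of Luvik's changes:
Luvik: start from *nezubemros.
  rule 1: no change — nezubemros
  rule 2 (unconditioned shift): nezubemros → nezuvemros
  rule 3 (vowel merger): nezuvemros → nezovemros
  rule 4: no change — nezovemros
  rule 5: no change — nezovemros
  ⇒ Luvik nezovemros
If borrowed from Kuvasar 'nizubimros' after the early changes, it would undergo only the recent ones:
  rule 4 (debuccalisation): no change (nizubimros)
  rule 5 (unconditioned shift): no change (nizubimros)
  ⇒ as a loan: nizubimros
Luvik 'nezovemros' matches the inherited outcome exactly, so it is an inherited cognate, not a loan.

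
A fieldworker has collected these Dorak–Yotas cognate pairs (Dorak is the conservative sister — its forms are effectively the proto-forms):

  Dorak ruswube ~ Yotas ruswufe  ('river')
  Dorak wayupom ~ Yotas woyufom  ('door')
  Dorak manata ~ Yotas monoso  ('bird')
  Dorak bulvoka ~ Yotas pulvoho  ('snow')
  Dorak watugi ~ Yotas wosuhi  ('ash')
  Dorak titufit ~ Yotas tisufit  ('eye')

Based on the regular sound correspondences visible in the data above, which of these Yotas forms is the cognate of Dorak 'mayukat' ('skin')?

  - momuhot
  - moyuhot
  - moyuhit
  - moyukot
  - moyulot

wayupom ~ woyufom, manata ~ monoso — Dorak a corresponds to Yotas o after a consonant, before a consonant other than r, m, n, p, b, f, v.
bulvoka ~ pulvoho — Dorak k corresponds to Yotas h between vowels (before a back vowel).
Applying these to Dorak 'mayukat':
  mayukat → moyukat   (a→o after a consonant, before a consonant other than r, m, n, p, b, f, v)
  moyukat → moyuhat   (k→h between vowels (before a back vowel))
  moyuhat → moyuhot   (a→o after a consonant, before a consonant other than r, m, n, p, b, f, v)
So the Yotas cognate is 'moyuhot'.

moyuhot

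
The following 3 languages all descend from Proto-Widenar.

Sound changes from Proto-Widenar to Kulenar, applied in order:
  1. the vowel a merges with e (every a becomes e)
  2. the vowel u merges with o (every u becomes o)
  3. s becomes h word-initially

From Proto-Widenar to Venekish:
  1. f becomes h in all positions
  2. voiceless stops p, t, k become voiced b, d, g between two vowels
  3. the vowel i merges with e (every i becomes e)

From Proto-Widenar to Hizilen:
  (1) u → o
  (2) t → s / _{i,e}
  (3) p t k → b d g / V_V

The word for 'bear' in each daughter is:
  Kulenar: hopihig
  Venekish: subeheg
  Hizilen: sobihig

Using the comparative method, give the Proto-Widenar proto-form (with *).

*supihig

Position 1: Kulenar has h, Venekish has s, Hizilen has s. Venekish preserves s here (none of its changes turn any other segment into s), so the proto-segment is *s.
Position 6: Kulenar has i, Venekish has e, Hizilen has i. Kulenar preserves i here (none of its changes turn any other segment into i), so the proto-segment is *i.
Position 4: Kulenar has i, Venekish has e, Hizilen has i. Kulenar preserves i here (none of its changes turn any other segment into i), so the proto-segment is *i.
Continuing position by position gives *supihig; check it forward:
Kulenar: start from *supihig.
  rule 1: no change — supihig
  rule 2 (vowel merger): supihig → sopihig
  rule 3 (debuccalisation): sopihig → hopihig
  ⇒ Kulenar hopihig
Venekish: start from *supihig.
  rule 1: no change — supihig
  rule 2 (intervocalic voicing): supihig → subihig
  rule 3 (vowel merger): subihig → subeheg
  ⇒ Venekish subeheg
Hizilen: start from *supihig.
  rule 1 (vowel merger): supihig → sopihig
  rule 2: no change — sopihig
  rule 3 (intervocalic voicing): sopihig → sobihig
  ⇒ Hizilen sobihig
No other proto-form is consistent with every reflex, so the reconstruction is *supihig.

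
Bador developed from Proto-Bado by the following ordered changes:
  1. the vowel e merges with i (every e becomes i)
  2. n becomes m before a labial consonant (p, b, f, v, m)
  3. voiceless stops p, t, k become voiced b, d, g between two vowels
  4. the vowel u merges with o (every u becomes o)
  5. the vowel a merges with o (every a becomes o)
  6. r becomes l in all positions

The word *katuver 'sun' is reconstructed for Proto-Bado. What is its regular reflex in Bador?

Bador: *katuver > katuvir > kaduvir > kadovir > kodovir > kodovil  (by vowel merger, intervocalic voicing, vowel merger, vowel merger, unconditioned shift)

kodovil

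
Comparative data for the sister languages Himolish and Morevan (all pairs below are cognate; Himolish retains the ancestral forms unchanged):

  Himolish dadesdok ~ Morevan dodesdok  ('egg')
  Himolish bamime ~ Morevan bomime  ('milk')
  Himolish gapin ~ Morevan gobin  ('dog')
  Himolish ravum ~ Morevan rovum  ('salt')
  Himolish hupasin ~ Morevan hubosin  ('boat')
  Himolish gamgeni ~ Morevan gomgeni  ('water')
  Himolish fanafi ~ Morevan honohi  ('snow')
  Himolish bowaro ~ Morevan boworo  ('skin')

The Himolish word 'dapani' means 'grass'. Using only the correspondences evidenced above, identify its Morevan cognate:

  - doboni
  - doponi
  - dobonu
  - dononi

gapin ~ gobin — Himolish a corresponds to Morevan o after a consonant, before a labial obstruent.
hupasin ~ hubosin — Himolish p corresponds to Morevan b between vowels (before a back vowel).
fanafi ~ honohi — Himolish a corresponds to Morevan o after a consonant, before a nasal.
Applying these to Himolish 'dapani':
  dapani → dopani   (a→o after a consonant, before a labial obstruent)
  dopani → dobani   (p→b between vowels (before a back vowel))
  dobani → doboni   (a→o after a consonant, before a nasal)
So the Morevan cognate is 'doboni'.

doboni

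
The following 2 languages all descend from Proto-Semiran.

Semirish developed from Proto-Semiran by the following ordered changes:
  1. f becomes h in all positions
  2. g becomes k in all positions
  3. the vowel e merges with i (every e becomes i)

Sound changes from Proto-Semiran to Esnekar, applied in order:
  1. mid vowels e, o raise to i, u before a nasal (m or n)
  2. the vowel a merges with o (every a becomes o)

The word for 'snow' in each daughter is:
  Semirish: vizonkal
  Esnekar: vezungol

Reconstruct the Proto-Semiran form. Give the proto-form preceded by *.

Position 7: Semirish has a, Esnekar has o. Semirish preserves a here (none of its changes turn any other segment into a), so the proto-segment is *a.
Position 2: Semirish has i, Esnekar has e. Esnekar preserves e here (none of its changes turn any other segment into e), so the proto-segment is *e.
This points to *vezongal. Verify forward in each daughter:
Semirish: *vezongal > vezonkal > vizonkal  (by unconditioned shift, vowel merger)
Esnekar: *vezongal > vezungal > vezungol  (by pre-nasal raising, vowel merger)
Only *vezongal yields all of Semirish vizonkal, Esnekar vezungol.

*vezongal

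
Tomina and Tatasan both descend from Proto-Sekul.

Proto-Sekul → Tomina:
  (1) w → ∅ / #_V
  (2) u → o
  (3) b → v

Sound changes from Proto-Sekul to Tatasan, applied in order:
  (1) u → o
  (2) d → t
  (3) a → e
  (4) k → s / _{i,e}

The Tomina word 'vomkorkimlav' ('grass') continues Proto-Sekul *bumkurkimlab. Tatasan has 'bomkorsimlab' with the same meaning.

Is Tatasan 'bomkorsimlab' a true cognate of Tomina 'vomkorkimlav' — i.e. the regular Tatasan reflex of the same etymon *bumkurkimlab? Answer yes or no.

no

Derive the expected Tatasan reflex of *bumkurkimlab:
Tatasan: start from *bumkurkimlab.
  rule 1 (vowel merger): bumkurkimlab → bomkorkimlab
  rule 2: no change — bomkorkimlab
  rule 3 (vowel merger): bomkorkimlab → bomkorkimleb
  rule 4 (palatalisation): bomkorkimleb → bomkorsimleb
  ⇒ Tatasan bomkorsimleb
The regular Tatasan reflex would be 'bomkorsimleb', but the attested form is 'bomkorsimlab'. The correspondence is irregular, so they are not cognates (the Tatasan form has a different source).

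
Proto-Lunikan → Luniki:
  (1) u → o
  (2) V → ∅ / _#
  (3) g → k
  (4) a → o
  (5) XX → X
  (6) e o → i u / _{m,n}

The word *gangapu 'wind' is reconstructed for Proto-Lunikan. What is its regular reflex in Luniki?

kunkop

Luniki: start from *gangapu.
  rule 1 (vowel merger): gangapu → gangapo
  rule 2 (apocope): gangapo → gangap
  rule 3 (unconditioned shift): gangap → kankap
  rule 4 (vowel merger): kankap → konkop
  rule 5: no change — konkop
  rule 6 (pre-nasal raising): konkop → kunkop
  ⇒ Luniki kunkop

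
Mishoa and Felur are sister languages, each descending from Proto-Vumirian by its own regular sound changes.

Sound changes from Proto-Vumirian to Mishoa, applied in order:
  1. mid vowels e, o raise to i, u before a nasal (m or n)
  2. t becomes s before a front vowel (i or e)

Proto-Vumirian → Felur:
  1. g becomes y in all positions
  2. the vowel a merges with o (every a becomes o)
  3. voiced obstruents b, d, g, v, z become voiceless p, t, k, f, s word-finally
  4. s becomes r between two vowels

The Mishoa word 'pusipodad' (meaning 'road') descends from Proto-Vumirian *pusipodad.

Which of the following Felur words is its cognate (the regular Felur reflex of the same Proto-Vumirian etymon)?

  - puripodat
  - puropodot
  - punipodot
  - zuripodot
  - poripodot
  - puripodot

Felur: start from *pusipodad.
  rule 1: no change — pusipodad
  rule 2 (vowel merger): pusipodad → pusipodod
  rule 3 (final devoicing): pusipodod → pusipodot
  rule 4 (rhotacism): pusipodot → puripodot
  ⇒ Felur puripodot

puripodot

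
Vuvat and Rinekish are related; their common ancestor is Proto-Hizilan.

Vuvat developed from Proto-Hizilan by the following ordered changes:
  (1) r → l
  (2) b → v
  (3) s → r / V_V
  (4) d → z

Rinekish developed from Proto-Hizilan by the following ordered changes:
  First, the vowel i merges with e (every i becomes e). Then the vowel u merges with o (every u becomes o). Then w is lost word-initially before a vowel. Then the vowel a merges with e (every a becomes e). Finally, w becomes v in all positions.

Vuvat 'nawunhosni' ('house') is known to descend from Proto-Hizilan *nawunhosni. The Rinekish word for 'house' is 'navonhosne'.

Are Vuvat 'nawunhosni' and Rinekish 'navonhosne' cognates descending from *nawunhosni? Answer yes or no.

no

Derive the expected Rinekish reflex of *nawunhosni:
Rinekish: *nawunhosni
  nawunhosni → nawunhosne   [vowel merger]
  nawunhosne → nawonhosne   [vowel merger]
  nawonhosne (rule 3 does not apply)
  nawonhosne → newonhosne   [vowel merger]
  newonhosne → nevonhosne   [unconditioned shift]
  giving Rinekish nevonhosne.
The regular Rinekish reflex would be 'nevonhosne', but the attested form is 'navonhosne'. The correspondence is irregular, so they are not cognates (the Rinekish form has a different source).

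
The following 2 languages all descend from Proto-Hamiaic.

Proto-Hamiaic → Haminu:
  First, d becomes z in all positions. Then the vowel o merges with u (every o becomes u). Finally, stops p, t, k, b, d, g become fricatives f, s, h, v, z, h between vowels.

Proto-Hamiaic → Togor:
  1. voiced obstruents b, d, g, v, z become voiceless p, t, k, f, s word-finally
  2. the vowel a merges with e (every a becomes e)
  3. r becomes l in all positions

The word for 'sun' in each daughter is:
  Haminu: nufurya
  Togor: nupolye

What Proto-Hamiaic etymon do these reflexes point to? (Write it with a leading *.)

Position 7: Haminu has a, Togor has e. Haminu preserves a here (none of its changes turn any other segment into a), so the proto-segment is *a.
Position 5: Haminu has r, Togor has l. Haminu preserves r here (none of its changes turn any other segment into r), so the proto-segment is *r.
Position 4: Haminu has u, Togor has o. Togor preserves o here (none of its changes turn any other segment into o), so the proto-segment is *o.
Continuing position by position gives *nuporya; check it forward:
Haminu: *nuporya
  nuporya (rule 1 does not apply)
  nuporya → nupurya   [vowel merger]
  nupurya → nufurya   [intervocalic lenition]
  giving Haminu nufurya.
Togor: start from *nuporya.
  rule 1: no change — nuporya
  rule 2 (vowel merger): nuporya → nuporye
  rule 3 (unconditioned shift): nuporye → nupolye
  ⇒ Togor nupolye
Only *nuporya yields all of Haminu nufurya, Togor nupolye.

*nuporya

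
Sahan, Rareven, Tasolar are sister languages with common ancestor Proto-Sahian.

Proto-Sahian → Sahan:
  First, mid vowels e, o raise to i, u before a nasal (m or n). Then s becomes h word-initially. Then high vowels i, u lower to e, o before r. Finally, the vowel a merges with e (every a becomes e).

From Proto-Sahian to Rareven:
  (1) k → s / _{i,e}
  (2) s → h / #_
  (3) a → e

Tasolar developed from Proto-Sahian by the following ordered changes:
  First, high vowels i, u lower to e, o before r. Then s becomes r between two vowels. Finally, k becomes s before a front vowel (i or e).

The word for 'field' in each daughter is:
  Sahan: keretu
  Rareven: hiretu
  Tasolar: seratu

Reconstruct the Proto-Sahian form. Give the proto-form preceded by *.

*kiratu

Position 4: Sahan has e, Rareven has e, Tasolar has a. Tasolar preserves a here (none of its changes turn any other segment into a), so the proto-segment is *a.
Position 1: Sahan has k, Rareven has h, Tasolar has s. Sahan preserves k here (none of its changes turn any other segment into k), so the proto-segment is *k.
Verify the candidate proto-form against each daughter:
Sahan: *kiratu
  kiratu (rule 1 does not apply)
  kiratu (rule 2 does not apply)
  kiratu → keratu   [pre-rhotic lowering]
  keratu → keretu   [vowel merger]
  giving Sahan keretu.
Rareven: *kiratu
  kiratu → siratu   [palatalisation]
  siratu → hiratu   [debuccalisation]
  hiratu → hiretu   [vowel merger]
  giving Rareven hiretu.
Tasolar: *kiratu > keratu > seratu  (by pre-rhotic lowering, palatalisation)
*kiratu is the unique common source.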